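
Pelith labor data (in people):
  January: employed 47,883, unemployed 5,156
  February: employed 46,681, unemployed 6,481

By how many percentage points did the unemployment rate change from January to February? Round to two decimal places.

January: labor force = 47,883 + 5,156 = 53,039; u = 5,156/53,039 = 9.72%.
February: labor force = 46,681 + 6,481 = 53,162; u = 6,481/53,162 = 12.19%.
Change = 12.19% − 9.72% = +2.47 pp.

The unemployment rate changed by +2.47 percentage points.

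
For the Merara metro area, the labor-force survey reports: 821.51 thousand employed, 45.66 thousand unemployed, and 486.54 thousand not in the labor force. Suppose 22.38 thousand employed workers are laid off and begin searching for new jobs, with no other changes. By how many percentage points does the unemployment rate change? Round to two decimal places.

Initially, labor force = 821.51 + 45.66 = 867.17 thousand, so u = 45.66/867.17 = 5.27%.
After the change, employed falls and unemployed rises by 22.38; labor force unchanged → E = 799.13, U = 68.04, labor force = 867.17 thousand.
New unemployment rate = 68.04 / 867.17 = 7.85%.
Change = 7.85% − 5.27% = +2.58 percentage points.

The unemployment rate changes by +2.58 percentage points.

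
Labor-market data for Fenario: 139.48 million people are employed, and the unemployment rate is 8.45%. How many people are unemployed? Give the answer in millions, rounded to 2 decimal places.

About 12.87 million are unemployed.

Let U be the number unemployed. The labor force is E + U, and U/(E+U) = 0.0845.
So U = 0.0845 × 139.48 / (1 − 0.0845) = 11.7861 / 0.9155 ≈ 12.87 million.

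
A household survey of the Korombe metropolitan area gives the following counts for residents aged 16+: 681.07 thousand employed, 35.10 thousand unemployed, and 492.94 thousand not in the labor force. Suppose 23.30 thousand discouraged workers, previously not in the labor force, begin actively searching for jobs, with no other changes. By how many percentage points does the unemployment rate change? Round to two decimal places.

The unemployment rate changes by +3.00 percentage points.

Initially, labor force = 681.07 + 35.10 = 716.17 thousand, so u = 35.10/716.17 = 4.90%.
After the change, unemployed and labor force both rise by 23.30 → E = 681.07, U = 58.40, labor force = 739.47 thousand.
New unemployment rate = 58.40 / 739.47 = 7.90%.
Change = 7.90% − 4.90% = +3.00 percentage points.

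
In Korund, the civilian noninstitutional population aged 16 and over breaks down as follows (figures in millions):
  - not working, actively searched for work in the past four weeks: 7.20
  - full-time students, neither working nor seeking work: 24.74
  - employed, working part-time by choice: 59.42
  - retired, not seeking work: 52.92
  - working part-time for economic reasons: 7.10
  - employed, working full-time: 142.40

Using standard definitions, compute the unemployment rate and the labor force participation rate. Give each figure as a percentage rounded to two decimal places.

Employed = 59.42 + 7.10 + 142.40 = 208.92 million (anyone who worked, including part-time for economic reasons, counts as employed).
Unemployed = 7.20 million.
Labor force = 208.92 + 7.20 = 216.12 million.
Not in labor force = 24.74 + 52.92 = 77.66 million (those not working and not actively searching are outside the labor force).
Civilian working-age population = 216.12 + 77.66 = 293.78 million.
Unemployment rate = 7.20 / 216.12 = 3.33%.
Labor force participation rate = 216.12 / 293.78 = 73.57%.

Unemployment rate ≈ 3.33%; labor force participation rate ≈ 73.57%.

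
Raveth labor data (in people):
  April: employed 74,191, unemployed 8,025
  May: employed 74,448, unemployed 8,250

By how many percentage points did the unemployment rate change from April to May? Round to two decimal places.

The unemployment rate changed by +0.22 percentage points.

April: labor force = 74,191 + 8,025 = 82,216; u = 8,025/82,216 = 9.76%.
May: labor force = 74,448 + 8,250 = 82,698; u = 8,250/82,698 = 9.98%.
Change = 9.98% − 9.76% = +0.22 pp.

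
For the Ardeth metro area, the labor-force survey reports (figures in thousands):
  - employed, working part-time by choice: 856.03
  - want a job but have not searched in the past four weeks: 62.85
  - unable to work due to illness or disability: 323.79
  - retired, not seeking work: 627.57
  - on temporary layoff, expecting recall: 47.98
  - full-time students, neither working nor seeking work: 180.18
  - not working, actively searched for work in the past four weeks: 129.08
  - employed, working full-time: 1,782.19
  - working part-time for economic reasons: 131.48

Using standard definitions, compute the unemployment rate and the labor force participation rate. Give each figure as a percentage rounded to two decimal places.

Employed = 856.03 + 1,782.19 + 131.48 = 2,769.70 thousand (anyone who worked, including part-time for economic reasons, counts as employed).
Unemployed = 47.98 + 129.08 = 177.06 thousand (jobless and actively searching, or on temporary layoff).
Labor force = 2,769.70 + 177.06 = 2,946.76 thousand.
Not in labor force = 62.85 + 323.79 + 627.57 + 180.18 = 1,194.39 thousand (those not working and not actively searching are outside the labor force — including those who want a job but have given up searching).
Civilian working-age population = 2,946.76 + 1,194.39 = 4,141.15 thousand.
Unemployment rate = 177.06 / 2,946.76 = 6.01%.
Labor force participation rate = 2,946.76 / 4,141.15 = 71.16%.

Unemployment rate ≈ 6.01%; labor force participation rate ≈ 71.16%.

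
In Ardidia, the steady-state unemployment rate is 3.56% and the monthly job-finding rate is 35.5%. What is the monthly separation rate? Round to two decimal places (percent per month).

Separation rate ≈ 1.31% per month.

From u* = s/(s+f): s = u·f/(1−u).
s = 0.0356 × 35.5 / (1 − 0.0356) = 1.2638 / 0.9644 ≈ 1.31% per month.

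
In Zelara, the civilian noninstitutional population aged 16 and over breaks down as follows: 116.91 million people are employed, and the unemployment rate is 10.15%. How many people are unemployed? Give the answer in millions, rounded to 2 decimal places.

About 13.21 million are unemployed.

Let U be the number unemployed. The labor force is E + U, and U/(E+U) = 0.1015.
So U = 0.1015 × 116.91 / (1 − 0.1015) = 11.8664 / 0.8985 ≈ 13.21 million.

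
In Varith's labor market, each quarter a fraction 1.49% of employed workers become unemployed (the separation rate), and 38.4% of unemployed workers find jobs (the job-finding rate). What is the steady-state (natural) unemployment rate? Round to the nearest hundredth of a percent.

At steady state the flows balance: s·E = f·U, so U/(E+U) = s/(s+f).
u* = 1.49 / (1.49 + 38.4) = 1.49 / 39.89 = 3.74%.

Steady-state unemployment rate ≈ 3.74%.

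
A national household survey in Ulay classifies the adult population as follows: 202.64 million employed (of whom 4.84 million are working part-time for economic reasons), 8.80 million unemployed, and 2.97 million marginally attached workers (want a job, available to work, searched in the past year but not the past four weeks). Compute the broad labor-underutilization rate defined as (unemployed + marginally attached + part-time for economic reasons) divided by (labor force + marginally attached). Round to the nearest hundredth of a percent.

Broad underutilization rate ≈ 7.75%.

Labor force = 202.64 + 8.80 = 211.44 million.
Numerator = 8.80 + 2.97 + 4.84 = 16.61 million.
Denominator = 211.44 + 2.97 = 214.41 million.
Broad rate = 16.61 / 214.41 = 7.75%.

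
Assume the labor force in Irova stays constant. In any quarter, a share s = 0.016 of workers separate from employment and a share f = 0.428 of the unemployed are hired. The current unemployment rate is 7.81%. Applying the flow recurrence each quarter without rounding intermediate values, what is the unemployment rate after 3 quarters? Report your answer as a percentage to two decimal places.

Unemployment rate after three quarters ≈ 4.33%.

With a fixed labor force, u_{t+1} = u_t + s·(1−u_t) − f·u_t = u_t·(1−s−f) + s.
Here 1−s−f = 0.556 and s = 0.016.
u_1 = 0.078100 × 0.556 + 0.016 = 0.059424.
u_2 = 0.059424 × 0.556 + 0.016 = 0.049040.
u_3 = 0.049040 × 0.556 + 0.016 = 0.043266.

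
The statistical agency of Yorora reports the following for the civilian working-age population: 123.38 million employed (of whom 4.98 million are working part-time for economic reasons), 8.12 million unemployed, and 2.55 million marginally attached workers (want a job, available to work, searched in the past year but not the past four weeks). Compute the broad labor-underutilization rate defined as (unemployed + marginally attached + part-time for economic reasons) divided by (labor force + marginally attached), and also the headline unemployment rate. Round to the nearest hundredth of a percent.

Broad underutilization rate ≈ 11.67%; headline unemployment rate ≈ 6.17%.

Labor force = 123.38 + 8.12 = 131.50 million.
Numerator = 8.12 + 2.55 + 4.98 = 15.65 million.
Denominator = 131.50 + 2.55 = 134.05 million.
Broad rate = 15.65 / 134.05 = 11.67%.
Headline unemployment rate = 8.12 / 131.50 = 6.17%.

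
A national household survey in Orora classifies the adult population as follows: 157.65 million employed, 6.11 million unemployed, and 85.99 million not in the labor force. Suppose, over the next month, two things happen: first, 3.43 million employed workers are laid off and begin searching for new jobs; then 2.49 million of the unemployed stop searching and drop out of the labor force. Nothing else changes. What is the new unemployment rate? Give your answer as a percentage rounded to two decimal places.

New unemployment rate ≈ 4.37%.

Initially, labor force = 157.65 + 6.11 = 163.76 million, so u = 6.11/163.76 = 3.73%.
After the first change, employed falls and unemployed rises by 3.43; labor force unchanged → E = 154.22, U = 9.54, labor force = 163.76 million.
After the second change, unemployed and labor force both fall by 2.49 → E = 154.22, U = 7.05, labor force = 161.27 million.
New unemployment rate = 7.05 / 161.27 = 4.37%.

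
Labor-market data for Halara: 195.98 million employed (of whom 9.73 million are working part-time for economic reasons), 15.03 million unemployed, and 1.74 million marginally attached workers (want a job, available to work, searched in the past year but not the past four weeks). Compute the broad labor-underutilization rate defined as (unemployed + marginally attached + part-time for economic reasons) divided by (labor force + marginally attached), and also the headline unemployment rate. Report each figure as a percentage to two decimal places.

Broad underutilization rate ≈ 12.46%; headline unemployment rate ≈ 7.12%.

Labor force = 195.98 + 15.03 = 211.01 million.
Numerator = 15.03 + 1.74 + 9.73 = 26.50 million.
Denominator = 211.01 + 1.74 = 212.75 million.
Broad rate = 26.50 / 212.75 = 12.46%.
Headline unemployment rate = 15.03 / 211.01 = 7.12%.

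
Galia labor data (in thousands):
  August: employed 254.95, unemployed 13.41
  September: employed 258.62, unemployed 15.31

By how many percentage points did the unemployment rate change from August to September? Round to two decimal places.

August: labor force = 254.95 + 13.41 = 268.36; u = 13.41/268.36 = 5.00%.
September: labor force = 258.62 + 15.31 = 273.93; u = 15.31/273.93 = 5.59%.
Change = 5.59% − 5.00% = +0.59 pp.

The unemployment rate changed by +0.59 percentage points.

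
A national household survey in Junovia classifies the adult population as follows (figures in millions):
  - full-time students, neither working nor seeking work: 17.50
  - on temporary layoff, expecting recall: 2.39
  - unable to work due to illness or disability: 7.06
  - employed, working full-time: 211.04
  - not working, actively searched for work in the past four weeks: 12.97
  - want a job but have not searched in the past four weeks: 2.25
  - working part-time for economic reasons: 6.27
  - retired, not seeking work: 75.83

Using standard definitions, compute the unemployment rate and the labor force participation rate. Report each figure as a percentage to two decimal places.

Unemployment rate ≈ 6.60%; labor force participation rate ≈ 69.39%.

Employed = 211.04 + 6.27 = 217.31 million (anyone who worked, including part-time for economic reasons, counts as employed).
Unemployed = 2.39 + 12.97 = 15.36 million (jobless and actively searching, or on temporary layoff).
Labor force = 217.31 + 15.36 = 232.67 million.
Not in labor force = 17.50 + 7.06 + 2.25 + 75.83 = 102.64 million (those not working and not actively searching are outside the labor force — including those who want a job but have given up searching).
Civilian working-age population = 232.67 + 102.64 = 335.31 million.
Unemployment rate = 15.36 / 232.67 = 6.60%.
Labor force participation rate = 232.67 / 335.31 = 69.39%.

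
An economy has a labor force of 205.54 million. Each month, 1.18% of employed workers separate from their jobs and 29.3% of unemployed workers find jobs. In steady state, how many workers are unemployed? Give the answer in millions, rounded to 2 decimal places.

About 7.96 million are unemployed in steady state.

Steady-state unemployment rate u* = s/(s+f) = 1.18/(1.18+29.3) = 0.038714.
Unemployed = u* × labor force = 0.038714 × 205.54 ≈ 7.96 million.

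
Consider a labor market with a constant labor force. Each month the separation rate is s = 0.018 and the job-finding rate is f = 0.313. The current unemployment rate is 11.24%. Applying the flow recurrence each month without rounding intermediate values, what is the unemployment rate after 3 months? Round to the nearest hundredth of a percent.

Unemployment rate after three months ≈ 7.18%.

With a fixed labor force, u_{t+1} = u_t + s·(1−u_t) − f·u_t = u_t·(1−s−f) + s.
Here 1−s−f = 0.669 and s = 0.018.
u_1 = 0.112400 × 0.669 + 0.018 = 0.093196.
u_2 = 0.093196 × 0.669 + 0.018 = 0.080348.
u_3 = 0.080348 × 0.669 + 0.018 = 0.071753.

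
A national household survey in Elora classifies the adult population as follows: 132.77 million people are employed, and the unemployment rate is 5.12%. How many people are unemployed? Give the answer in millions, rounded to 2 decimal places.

Let U be the number unemployed. The labor force is E + U, and U/(E+U) = 0.0512.
So U = 0.0512 × 132.77 / (1 − 0.0512) = 6.7978 / 0.9488 ≈ 7.16 million.

About 7.16 million are unemployed.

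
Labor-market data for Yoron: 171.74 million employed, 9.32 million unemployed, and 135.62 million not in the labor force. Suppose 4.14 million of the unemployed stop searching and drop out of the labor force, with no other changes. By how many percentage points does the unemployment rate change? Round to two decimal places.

The unemployment rate changes by −2.22 percentage points.

Initially, labor force = 171.74 + 9.32 = 181.06 million, so u = 9.32/181.06 = 5.15%.
After the change, unemployed and labor force both fall by 4.14 → E = 171.74, U = 5.18, labor force = 176.92 million.
New unemployment rate = 5.18 / 176.92 = 2.93%.
Change = 2.93% − 5.15% = −2.22 percentage points.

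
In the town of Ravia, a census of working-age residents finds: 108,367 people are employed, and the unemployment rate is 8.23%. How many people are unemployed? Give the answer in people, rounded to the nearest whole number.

Let U be the number unemployed. The labor force is E + U, and U/(E+U) = 0.0823.
So U = 0.0823 × 108,367 / (1 − 0.0823) = 8918.60 / 0.9177 ≈ 9,718.

About 9,718 are unemployed.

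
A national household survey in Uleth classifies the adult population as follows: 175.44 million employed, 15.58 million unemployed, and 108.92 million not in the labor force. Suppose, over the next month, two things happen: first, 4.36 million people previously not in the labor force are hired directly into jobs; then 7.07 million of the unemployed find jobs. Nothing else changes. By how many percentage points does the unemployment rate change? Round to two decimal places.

The unemployment rate changes by −3.80 percentage points.

Initially, labor force = 175.44 + 15.58 = 191.02 million, so u = 15.58/191.02 = 8.16%.
After the first change, employed and labor force both rise by 4.36; unemployed unchanged → E = 179.80, U = 15.58, labor force = 195.38 million.
After the second change, unemployed falls and employed rises by 7.07; labor force unchanged → E = 186.87, U = 8.51, labor force = 195.38 million.
New unemployment rate = 8.51 / 195.38 = 4.36%.
Change = 4.36% − 8.16% = −3.80 percentage points.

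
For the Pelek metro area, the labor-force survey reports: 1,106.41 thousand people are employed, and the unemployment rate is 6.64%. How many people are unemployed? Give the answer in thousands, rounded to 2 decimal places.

About 78.69 thousand are unemployed.

Let U be the number unemployed. The labor force is E + U, and U/(E+U) = 0.0664.
So U = 0.0664 × 1,106.41 / (1 − 0.0664) = 73.4656 / 0.9336 ≈ 78.69 thousand.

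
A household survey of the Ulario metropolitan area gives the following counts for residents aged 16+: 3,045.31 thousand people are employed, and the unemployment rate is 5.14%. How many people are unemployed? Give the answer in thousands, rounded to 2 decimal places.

About 165.01 thousand are unemployed.

Let U be the number unemployed. The labor force is E + U, and U/(E+U) = 0.0514.
So U = 0.0514 × 3,045.31 / (1 − 0.0514) = 156.5289 / 0.9486 ≈ 165.01 thousand.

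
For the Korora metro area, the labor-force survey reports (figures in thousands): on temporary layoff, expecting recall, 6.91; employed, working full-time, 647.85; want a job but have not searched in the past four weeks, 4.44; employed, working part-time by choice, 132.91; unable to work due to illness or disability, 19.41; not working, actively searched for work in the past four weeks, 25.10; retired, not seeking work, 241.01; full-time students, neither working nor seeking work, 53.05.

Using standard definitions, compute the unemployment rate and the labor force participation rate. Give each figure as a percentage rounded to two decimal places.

Unemployment rate ≈ 3.94%; labor force participation rate ≈ 71.88%.

Employed = 647.85 + 132.91 = 780.76 thousand.
Unemployed = 6.91 + 25.10 = 32.01 thousand (jobless and actively searching, or on temporary layoff).
Labor force = 780.76 + 32.01 = 812.77 thousand.
Not in labor force = 4.44 + 19.41 + 241.01 + 53.05 = 317.91 thousand (those not working and not actively searching are outside the labor force — including those who want a job but have given up searching).
Civilian working-age population = 812.77 + 317.91 = 1,130.68 thousand.
Unemployment rate = 32.01 / 812.77 = 3.94%.
Labor force participation rate = 812.77 / 1,130.68 = 71.88%.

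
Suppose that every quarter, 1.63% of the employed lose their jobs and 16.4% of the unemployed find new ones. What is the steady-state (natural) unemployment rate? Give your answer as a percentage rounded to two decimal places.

At steady state the flows balance: s·E = f·U, so U/(E+U) = s/(s+f).
u* = 1.63 / (1.63 + 16.4) = 1.63 / 18.03 = 9.04%.

Steady-state unemployment rate ≈ 9.04%.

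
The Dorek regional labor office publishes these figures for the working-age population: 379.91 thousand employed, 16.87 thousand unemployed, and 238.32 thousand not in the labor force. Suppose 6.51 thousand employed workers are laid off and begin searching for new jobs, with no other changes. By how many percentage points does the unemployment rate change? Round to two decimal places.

The unemployment rate changes by +1.64 percentage points.

Initially, labor force = 379.91 + 16.87 = 396.78 thousand, so u = 16.87/396.78 = 4.25%.
After the change, employed falls and unemployed rises by 6.51; labor force unchanged → E = 373.40, U = 23.38, labor force = 396.78 thousand.
New unemployment rate = 23.38 / 396.78 = 5.89%.
Change = 5.89% − 4.25% = +1.64 percentage points.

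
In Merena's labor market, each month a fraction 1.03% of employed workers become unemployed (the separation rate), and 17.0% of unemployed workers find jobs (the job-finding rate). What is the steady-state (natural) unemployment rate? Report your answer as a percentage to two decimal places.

At steady state the flows balance: s·E = f·U, so U/(E+U) = s/(s+f).
u* = 1.03 / (1.03 + 17.0) = 1.03 / 18.03 = 5.71%.

Steady-state unemployment rate ≈ 5.71%.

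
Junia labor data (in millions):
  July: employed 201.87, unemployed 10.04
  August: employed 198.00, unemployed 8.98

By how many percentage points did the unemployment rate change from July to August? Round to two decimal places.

The unemployment rate changed by −0.40 percentage points.

July: labor force = 201.87 + 10.04 = 211.91; u = 10.04/211.91 = 4.74%.
August: labor force = 198.00 + 8.98 = 206.98; u = 8.98/206.98 = 4.34%.
Change = 4.34% − 4.74% = −0.40 pp.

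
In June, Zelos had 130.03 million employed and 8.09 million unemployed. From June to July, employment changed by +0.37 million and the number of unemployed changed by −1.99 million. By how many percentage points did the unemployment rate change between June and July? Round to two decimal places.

The unemployment rate changed by −1.39 percentage points.

June: labor force = 130.03 + 8.09 = 138.12; u = 8.09/138.12 = 5.86%.
July: labor force = 130.40 + 6.10 = 136.50; u = 6.10/136.50 = 4.47%.
Change = 4.47% − 5.86% = −1.39 pp.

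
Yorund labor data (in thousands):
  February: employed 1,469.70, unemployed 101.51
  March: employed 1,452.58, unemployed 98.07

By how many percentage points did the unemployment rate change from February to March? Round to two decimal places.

The unemployment rate changed by −0.14 percentage points.

February: labor force = 1,469.70 + 101.51 = 1,571.21; u = 101.51/1,571.21 = 6.46%.
March: labor force = 1,452.58 + 98.07 = 1,550.65; u = 98.07/1,550.65 = 6.32%.
Change = 6.32% − 6.46% = −0.14 pp.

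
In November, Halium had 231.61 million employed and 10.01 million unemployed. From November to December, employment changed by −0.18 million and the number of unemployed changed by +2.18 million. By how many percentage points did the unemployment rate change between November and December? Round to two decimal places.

November: labor force = 231.61 + 10.01 = 241.62; u = 10.01/241.62 = 4.14%.
December: labor force = 231.43 + 12.19 = 243.62; u = 12.19/243.62 = 5.00%.
Change = 5.00% − 4.14% = +0.86 pp.

The unemployment rate changed by +0.86 percentage points.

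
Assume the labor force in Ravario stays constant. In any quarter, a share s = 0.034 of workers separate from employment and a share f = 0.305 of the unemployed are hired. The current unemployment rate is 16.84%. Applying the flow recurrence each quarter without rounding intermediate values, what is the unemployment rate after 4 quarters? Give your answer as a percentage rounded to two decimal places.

Unemployment rate after four quarters ≈ 11.33%.

With a fixed labor force, u_{t+1} = u_t + s·(1−u_t) − f·u_t = u_t·(1−s−f) + s.
Here 1−s−f = 0.661 and s = 0.034.
u_1 = 0.168400 × 0.661 + 0.034 = 0.145312.
u_2 = 0.145312 × 0.661 + 0.034 = 0.130051.
u_3 = 0.130051 × 0.661 + 0.034 = 0.119964.
u_4 = 0.119964 × 0.661 + 0.034 = 0.113296.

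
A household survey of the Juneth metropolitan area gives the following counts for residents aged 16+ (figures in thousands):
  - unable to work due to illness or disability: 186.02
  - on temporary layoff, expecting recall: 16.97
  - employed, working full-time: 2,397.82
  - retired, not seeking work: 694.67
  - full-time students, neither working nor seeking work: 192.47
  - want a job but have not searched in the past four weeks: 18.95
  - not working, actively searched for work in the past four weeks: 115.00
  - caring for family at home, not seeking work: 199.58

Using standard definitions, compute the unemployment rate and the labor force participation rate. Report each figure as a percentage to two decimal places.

Unemployment rate ≈ 5.22%; labor force participation rate ≈ 66.20%.

Employed = 2,397.82 thousand.
Unemployed = 16.97 + 115.00 = 131.97 thousand (jobless and actively searching, or on temporary layoff).
Labor force = 2,397.82 + 131.97 = 2,529.79 thousand.
Not in labor force = 186.02 + 694.67 + 192.47 + 18.95 + 199.58 = 1,291.69 thousand (those not working and not actively searching are outside the labor force — including those who want a job but have given up searching).
Civilian working-age population = 2,529.79 + 1,291.69 = 3,821.48 thousand.
Unemployment rate = 131.97 / 2,529.79 = 5.22%.
Labor force participation rate = 2,529.79 / 3,821.48 = 66.20%.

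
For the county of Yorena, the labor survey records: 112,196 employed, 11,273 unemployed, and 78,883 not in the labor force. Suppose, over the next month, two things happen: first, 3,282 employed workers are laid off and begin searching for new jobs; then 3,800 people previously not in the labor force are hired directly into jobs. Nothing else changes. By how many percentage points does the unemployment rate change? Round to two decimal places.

The unemployment rate changes by +2.31 percentage points.

Initially, labor force = 112,196 + 11,273 = 123,469, so u = 11,273/123,469 = 9.13%.
After the first change, employed falls and unemployed rises by 3,282; labor force unchanged → E = 108,914, U = 14,555, labor force = 123,469.
After the second change, employed and labor force both rise by 3,800; unemployed unchanged → E = 112,714, U = 14,555, labor force = 127,269.
New unemployment rate = 14,555 / 127,269 = 11.44%.
Change = 11.44% − 9.13% = +2.31 percentage points.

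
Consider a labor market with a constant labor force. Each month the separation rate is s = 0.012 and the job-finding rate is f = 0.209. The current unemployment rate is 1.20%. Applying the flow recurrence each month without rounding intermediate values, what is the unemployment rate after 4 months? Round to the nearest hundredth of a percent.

With a fixed labor force, u_{t+1} = u_t + s·(1−u_t) − f·u_t = u_t·(1−s−f) + s.
Here 1−s−f = 0.779 and s = 0.012.
u_1 = 0.012000 × 0.779 + 0.012 = 0.021348.
u_2 = 0.021348 × 0.779 + 0.012 = 0.028630.
u_3 = 0.028630 × 0.779 + 0.012 = 0.034303.
u_4 = 0.034303 × 0.779 + 0.012 = 0.038722.

Unemployment rate after four months ≈ 3.87%.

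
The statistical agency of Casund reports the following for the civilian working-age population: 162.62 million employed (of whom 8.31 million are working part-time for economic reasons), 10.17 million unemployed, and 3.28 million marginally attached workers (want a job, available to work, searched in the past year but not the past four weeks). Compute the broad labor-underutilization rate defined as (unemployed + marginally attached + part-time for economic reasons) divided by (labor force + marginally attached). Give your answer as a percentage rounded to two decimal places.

Labor force = 162.62 + 10.17 = 172.79 million.
Numerator = 10.17 + 3.28 + 8.31 = 21.76 million.
Denominator = 172.79 + 3.28 = 176.07 million.
Broad rate = 21.76 / 176.07 = 12.36%.

Broad underutilization rate ≈ 12.36%.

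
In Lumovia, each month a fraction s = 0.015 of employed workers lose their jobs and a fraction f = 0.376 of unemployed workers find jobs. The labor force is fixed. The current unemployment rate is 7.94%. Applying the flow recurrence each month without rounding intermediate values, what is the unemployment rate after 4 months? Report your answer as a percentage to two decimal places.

Unemployment rate after four months ≈ 4.40%.

With a fixed labor force, u_{t+1} = u_t + s·(1−u_t) − f·u_t = u_t·(1−s−f) + s.
Here 1−s−f = 0.609 and s = 0.015.
u_1 = 0.079400 × 0.609 + 0.015 = 0.063355.
u_2 = 0.063355 × 0.609 + 0.015 = 0.053583.
u_3 = 0.053583 × 0.609 + 0.015 = 0.047632.
u_4 = 0.047632 × 0.609 + 0.015 = 0.044008.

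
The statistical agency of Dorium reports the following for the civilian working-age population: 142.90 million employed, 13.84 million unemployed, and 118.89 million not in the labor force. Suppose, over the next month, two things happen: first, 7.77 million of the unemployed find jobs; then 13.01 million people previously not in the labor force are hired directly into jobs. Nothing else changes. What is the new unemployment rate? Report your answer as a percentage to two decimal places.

Initially, labor force = 142.90 + 13.84 = 156.74 million, so u = 13.84/156.74 = 8.83%.
After the first change, unemployed falls and employed rises by 7.77; labor force unchanged → E = 150.67, U = 6.07, labor force = 156.74 million.
After the second change, employed and labor force both rise by 13.01; unemployed unchanged → E = 163.68, U = 6.07, labor force = 169.75 million.
New unemployment rate = 6.07 / 169.75 = 3.58%.

New unemployment rate ≈ 3.58%.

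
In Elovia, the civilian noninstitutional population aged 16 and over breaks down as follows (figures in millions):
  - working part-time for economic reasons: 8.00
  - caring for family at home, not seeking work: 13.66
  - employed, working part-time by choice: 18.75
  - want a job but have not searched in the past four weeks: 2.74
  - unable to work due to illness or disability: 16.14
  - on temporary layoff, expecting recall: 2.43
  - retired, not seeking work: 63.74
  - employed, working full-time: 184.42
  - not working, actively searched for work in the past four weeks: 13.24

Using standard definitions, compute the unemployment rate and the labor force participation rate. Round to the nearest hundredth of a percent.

Unemployment rate ≈ 6.91%; labor force participation rate ≈ 70.20%.

Employed = 8.00 + 18.75 + 184.42 = 211.17 million (anyone who worked, including part-time for economic reasons, counts as employed).
Unemployed = 2.43 + 13.24 = 15.67 million (jobless and actively searching, or on temporary layoff).
Labor force = 211.17 + 15.67 = 226.84 million.
Not in labor force = 13.66 + 2.74 + 16.14 + 63.74 = 96.28 million (those not working and not actively searching are outside the labor force — including those who want a job but have given up searching).
Civilian working-age population = 226.84 + 96.28 = 323.12 million.
Unemployment rate = 15.67 / 226.84 = 6.91%.
Labor force participation rate = 226.84 / 323.12 = 70.20%.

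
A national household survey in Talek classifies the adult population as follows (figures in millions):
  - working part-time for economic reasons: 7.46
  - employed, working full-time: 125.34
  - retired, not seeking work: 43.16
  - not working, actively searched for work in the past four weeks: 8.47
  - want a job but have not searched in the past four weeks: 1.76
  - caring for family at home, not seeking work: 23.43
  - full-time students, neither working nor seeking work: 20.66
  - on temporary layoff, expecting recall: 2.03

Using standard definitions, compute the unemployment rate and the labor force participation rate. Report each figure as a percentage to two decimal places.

Unemployment rate ≈ 7.33%; labor force participation rate ≈ 61.68%.

Employed = 7.46 + 125.34 = 132.80 million (anyone who worked, including part-time for economic reasons, counts as employed).
Unemployed = 8.47 + 2.03 = 10.50 million (jobless and actively searching, or on temporary layoff).
Labor force = 132.80 + 10.50 = 143.30 million.
Not in labor force = 43.16 + 1.76 + 23.43 + 20.66 = 89.01 million (those not working and not actively searching are outside the labor force — including those who want a job but have given up searching).
Civilian working-age population = 143.30 + 89.01 = 232.31 million.
Unemployment rate = 10.50 / 143.30 = 7.33%.
Labor force participation rate = 143.30 / 232.31 = 61.68%.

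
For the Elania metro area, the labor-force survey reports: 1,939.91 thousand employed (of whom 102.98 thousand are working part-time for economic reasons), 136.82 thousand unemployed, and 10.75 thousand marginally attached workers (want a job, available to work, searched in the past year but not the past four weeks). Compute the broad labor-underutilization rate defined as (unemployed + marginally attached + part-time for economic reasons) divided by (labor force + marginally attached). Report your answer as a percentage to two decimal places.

Labor force = 1,939.91 + 136.82 = 2,076.73 thousand.
Numerator = 136.82 + 10.75 + 102.98 = 250.55 thousand.
Denominator = 2,076.73 + 10.75 = 2,087.48 thousand.
Broad rate = 250.55 / 2,087.48 = 12.00%.

Broad underutilization rate ≈ 12.00%.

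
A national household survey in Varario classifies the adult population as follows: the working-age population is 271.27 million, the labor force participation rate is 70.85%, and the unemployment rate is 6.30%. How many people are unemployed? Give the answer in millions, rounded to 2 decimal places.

Labor force = 0.7085 × 271.27 = 192.19 million.
Unemployed = 0.0630 × 192.19 ≈ 12.11 million.

About 12.11 million are unemployed.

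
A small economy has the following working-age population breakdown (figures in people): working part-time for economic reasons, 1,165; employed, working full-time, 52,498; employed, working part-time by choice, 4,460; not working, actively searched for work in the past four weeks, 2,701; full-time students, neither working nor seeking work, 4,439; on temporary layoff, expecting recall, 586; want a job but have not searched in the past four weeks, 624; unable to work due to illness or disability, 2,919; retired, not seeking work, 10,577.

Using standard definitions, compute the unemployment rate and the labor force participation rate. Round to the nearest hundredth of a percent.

Employed = 1,165 + 52,498 + 4,460 = 58,123 (anyone who worked, including part-time for economic reasons, counts as employed).
Unemployed = 2,701 + 586 = 3,287 (jobless and actively searching, or on temporary layoff).
Labor force = 58,123 + 3,287 = 61,410.
Not in labor force = 4,439 + 624 + 2,919 + 10,577 = 18,559 (those not working and not actively searching are outside the labor force — including those who want a job but have given up searching).
Civilian working-age population = 61,410 + 18,559 = 79,969.
Unemployment rate = 3,287 / 61,410 = 5.35%.
Labor force participation rate = 61,410 / 79,969 = 76.79%.

Unemployment rate ≈ 5.35%; labor force participation rate ≈ 76.79%.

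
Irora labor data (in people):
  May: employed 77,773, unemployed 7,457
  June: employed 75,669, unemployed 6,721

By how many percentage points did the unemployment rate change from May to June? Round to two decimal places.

May: labor force = 77,773 + 7,457 = 85,230; u = 7,457/85,230 = 8.75%.
June: labor force = 75,669 + 6,721 = 82,390; u = 6,721/82,390 = 8.16%.
Change = 8.16% − 8.75% = −0.59 pp.

The unemployment rate changed by −0.59 percentage points.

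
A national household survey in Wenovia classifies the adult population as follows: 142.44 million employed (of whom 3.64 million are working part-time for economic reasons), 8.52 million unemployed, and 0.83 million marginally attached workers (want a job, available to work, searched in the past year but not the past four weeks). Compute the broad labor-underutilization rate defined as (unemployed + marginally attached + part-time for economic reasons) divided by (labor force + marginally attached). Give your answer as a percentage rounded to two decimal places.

Broad underutilization rate ≈ 8.56%.

Labor force = 142.44 + 8.52 = 150.96 million.
Numerator = 8.52 + 0.83 + 3.64 = 12.99 million.
Denominator = 150.96 + 0.83 = 151.79 million.
Broad rate = 12.99 / 151.79 = 8.56%.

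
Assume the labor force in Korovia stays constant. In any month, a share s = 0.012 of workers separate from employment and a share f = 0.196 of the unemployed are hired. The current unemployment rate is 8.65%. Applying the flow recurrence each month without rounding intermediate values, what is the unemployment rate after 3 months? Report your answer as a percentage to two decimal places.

Unemployment rate after three months ≈ 7.20%.

With a fixed labor force, u_{t+1} = u_t + s·(1−u_t) − f·u_t = u_t·(1−s−f) + s.
Here 1−s−f = 0.792 and s = 0.012.
u_1 = 0.086500 × 0.792 + 0.012 = 0.080508.
u_2 = 0.080508 × 0.792 + 0.012 = 0.075762.
u_3 = 0.075762 × 0.792 + 0.012 = 0.072004.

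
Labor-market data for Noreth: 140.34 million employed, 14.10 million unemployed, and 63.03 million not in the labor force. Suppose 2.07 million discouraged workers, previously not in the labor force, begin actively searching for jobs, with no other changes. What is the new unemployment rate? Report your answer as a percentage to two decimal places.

New unemployment rate ≈ 10.33%.

Initially, labor force = 140.34 + 14.10 = 154.44 million, so u = 14.10/154.44 = 9.13%.
After the change, unemployed and labor force both rise by 2.07 → E = 140.34, U = 16.17, labor force = 156.51 million.
New unemployment rate = 16.17 / 156.51 = 10.33%.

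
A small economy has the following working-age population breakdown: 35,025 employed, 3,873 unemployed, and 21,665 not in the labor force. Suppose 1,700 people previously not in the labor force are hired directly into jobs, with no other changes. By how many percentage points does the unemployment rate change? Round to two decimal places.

The unemployment rate changes by −0.42 percentage points.

Initially, labor force = 35,025 + 3,873 = 38,898, so u = 3,873/38,898 = 9.96%.
After the change, employed and labor force both rise by 1,700; unemployed unchanged → E = 36,725, U = 3,873, labor force = 40,598.
New unemployment rate = 3,873 / 40,598 = 9.54%.
Change = 9.54% − 9.96% = −0.42 percentage points.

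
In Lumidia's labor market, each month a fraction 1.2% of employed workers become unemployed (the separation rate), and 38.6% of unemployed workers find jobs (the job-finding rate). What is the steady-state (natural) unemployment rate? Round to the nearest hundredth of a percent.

At steady state the flows balance: s·E = f·U, so U/(E+U) = s/(s+f).
u* = 1.2 / (1.2 + 38.6) = 1.2 / 39.80 = 3.02%.

Steady-state unemployment rate ≈ 3.02%.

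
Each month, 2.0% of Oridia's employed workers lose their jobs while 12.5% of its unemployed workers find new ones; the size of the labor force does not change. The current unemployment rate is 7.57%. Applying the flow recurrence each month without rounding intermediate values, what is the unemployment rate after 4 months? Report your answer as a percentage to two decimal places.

With a fixed labor force, u_{t+1} = u_t + s·(1−u_t) − f·u_t = u_t·(1−s−f) + s.
Here 1−s−f = 0.855 and s = 0.020.
u_1 = 0.075700 × 0.855 + 0.020 = 0.084724.
u_2 = 0.084724 × 0.855 + 0.020 = 0.092439.
u_3 = 0.092439 × 0.855 + 0.020 = 0.099035.
u_4 = 0.099035 × 0.855 + 0.020 = 0.104675.

Unemployment rate after four months ≈ 10.47%.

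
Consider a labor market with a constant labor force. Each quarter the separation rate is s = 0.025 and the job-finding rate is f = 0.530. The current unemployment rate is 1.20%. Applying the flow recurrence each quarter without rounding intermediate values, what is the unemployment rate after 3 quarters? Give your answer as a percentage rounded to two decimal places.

With a fixed labor force, u_{t+1} = u_t + s·(1−u_t) − f·u_t = u_t·(1−s−f) + s.
Here 1−s−f = 0.445 and s = 0.025.
u_1 = 0.012000 × 0.445 + 0.025 = 0.030340.
u_2 = 0.030340 × 0.445 + 0.025 = 0.038501.
u_3 = 0.038501 × 0.445 + 0.025 = 0.042133.

Unemployment rate after three quarters ≈ 4.21%.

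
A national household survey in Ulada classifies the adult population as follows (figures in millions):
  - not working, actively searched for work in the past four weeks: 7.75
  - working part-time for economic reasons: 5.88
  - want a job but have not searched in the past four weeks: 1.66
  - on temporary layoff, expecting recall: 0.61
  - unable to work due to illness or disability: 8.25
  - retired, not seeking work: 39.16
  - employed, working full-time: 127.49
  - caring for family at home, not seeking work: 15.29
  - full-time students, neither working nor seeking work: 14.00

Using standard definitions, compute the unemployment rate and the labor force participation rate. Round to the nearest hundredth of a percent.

Employed = 5.88 + 127.49 = 133.37 million (anyone who worked, including part-time for economic reasons, counts as employed).
Unemployed = 7.75 + 0.61 = 8.36 million (jobless and actively searching, or on temporary layoff).
Labor force = 133.37 + 8.36 = 141.73 million.
Not in labor force = 1.66 + 8.25 + 39.16 + 15.29 + 14.00 = 78.36 million (those not working and not actively searching are outside the labor force — including those who want a job but have given up searching).
Civilian working-age population = 141.73 + 78.36 = 220.09 million.
Unemployment rate = 8.36 / 141.73 = 5.90%.
Labor force participation rate = 141.73 / 220.09 = 64.40%.

Unemployment rate ≈ 5.90%; labor force participation rate ≈ 64.40%.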